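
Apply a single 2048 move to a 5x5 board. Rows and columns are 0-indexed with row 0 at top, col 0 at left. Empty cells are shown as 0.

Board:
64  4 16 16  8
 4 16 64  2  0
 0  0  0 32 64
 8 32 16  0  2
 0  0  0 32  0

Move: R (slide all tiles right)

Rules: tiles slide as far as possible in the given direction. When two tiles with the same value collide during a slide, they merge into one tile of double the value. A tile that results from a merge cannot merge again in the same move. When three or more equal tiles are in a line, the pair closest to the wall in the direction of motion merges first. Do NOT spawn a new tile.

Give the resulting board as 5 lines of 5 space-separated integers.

Answer:  0 64  4 32  8
 0  4 16 64  2
 0  0  0 32 64
 0  8 32 16  2
 0  0  0  0 32

Derivation:
Slide right:
row 0: [64, 4, 16, 16, 8] -> [0, 64, 4, 32, 8]
row 1: [4, 16, 64, 2, 0] -> [0, 4, 16, 64, 2]
row 2: [0, 0, 0, 32, 64] -> [0, 0, 0, 32, 64]
row 3: [8, 32, 16, 0, 2] -> [0, 8, 32, 16, 2]
row 4: [0, 0, 0, 32, 0] -> [0, 0, 0, 0, 32]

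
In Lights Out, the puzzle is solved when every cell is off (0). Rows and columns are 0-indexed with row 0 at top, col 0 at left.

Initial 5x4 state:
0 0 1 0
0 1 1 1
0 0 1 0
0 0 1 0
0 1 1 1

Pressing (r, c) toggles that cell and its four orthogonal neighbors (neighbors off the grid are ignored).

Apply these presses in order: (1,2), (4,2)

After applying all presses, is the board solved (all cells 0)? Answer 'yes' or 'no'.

Answer: yes

Derivation:
After press 1 at (1,2):
0 0 0 0
0 0 0 0
0 0 0 0
0 0 1 0
0 1 1 1

After press 2 at (4,2):
0 0 0 0
0 0 0 0
0 0 0 0
0 0 0 0
0 0 0 0

Lights still on: 0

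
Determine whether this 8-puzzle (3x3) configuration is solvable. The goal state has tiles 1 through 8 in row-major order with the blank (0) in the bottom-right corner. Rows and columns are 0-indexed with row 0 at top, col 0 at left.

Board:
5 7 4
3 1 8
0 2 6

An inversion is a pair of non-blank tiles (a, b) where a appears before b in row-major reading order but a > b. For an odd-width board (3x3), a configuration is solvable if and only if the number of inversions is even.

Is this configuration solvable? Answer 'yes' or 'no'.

Inversions (pairs i<j in row-major order where tile[i] > tile[j] > 0): 16
16 is even, so the puzzle is solvable.

Answer: yes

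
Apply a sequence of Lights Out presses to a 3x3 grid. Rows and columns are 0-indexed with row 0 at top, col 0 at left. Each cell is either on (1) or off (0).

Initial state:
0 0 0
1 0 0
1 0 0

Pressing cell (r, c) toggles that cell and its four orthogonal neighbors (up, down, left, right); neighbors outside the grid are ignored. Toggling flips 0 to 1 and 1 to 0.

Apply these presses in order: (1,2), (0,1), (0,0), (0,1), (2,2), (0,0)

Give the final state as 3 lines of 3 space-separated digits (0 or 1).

After press 1 at (1,2):
0 0 1
1 1 1
1 0 1

After press 2 at (0,1):
1 1 0
1 0 1
1 0 1

After press 3 at (0,0):
0 0 0
0 0 1
1 0 1

After press 4 at (0,1):
1 1 1
0 1 1
1 0 1

After press 5 at (2,2):
1 1 1
0 1 0
1 1 0

After press 6 at (0,0):
0 0 1
1 1 0
1 1 0

Answer: 0 0 1
1 1 0
1 1 0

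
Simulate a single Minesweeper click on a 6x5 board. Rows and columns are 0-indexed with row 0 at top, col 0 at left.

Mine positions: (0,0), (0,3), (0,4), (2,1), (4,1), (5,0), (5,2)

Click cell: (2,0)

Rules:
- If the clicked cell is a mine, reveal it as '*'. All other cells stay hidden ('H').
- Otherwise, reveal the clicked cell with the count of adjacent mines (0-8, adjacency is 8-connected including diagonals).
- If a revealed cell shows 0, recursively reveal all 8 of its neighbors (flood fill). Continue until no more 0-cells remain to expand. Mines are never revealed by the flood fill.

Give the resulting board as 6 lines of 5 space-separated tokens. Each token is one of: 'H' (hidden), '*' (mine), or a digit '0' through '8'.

H H H H H
H H H H H
1 H H H H
H H H H H
H H H H H
H H H H H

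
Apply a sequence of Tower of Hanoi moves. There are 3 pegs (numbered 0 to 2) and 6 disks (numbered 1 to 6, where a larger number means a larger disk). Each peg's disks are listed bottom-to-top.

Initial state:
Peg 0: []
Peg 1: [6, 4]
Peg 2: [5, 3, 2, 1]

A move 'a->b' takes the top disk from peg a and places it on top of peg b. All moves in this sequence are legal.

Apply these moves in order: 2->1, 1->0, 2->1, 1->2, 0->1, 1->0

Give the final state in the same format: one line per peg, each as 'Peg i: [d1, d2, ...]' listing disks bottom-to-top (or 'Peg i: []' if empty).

After move 1 (2->1):
Peg 0: []
Peg 1: [6, 4, 1]
Peg 2: [5, 3, 2]

After move 2 (1->0):
Peg 0: [1]
Peg 1: [6, 4]
Peg 2: [5, 3, 2]

After move 3 (2->1):
Peg 0: [1]
Peg 1: [6, 4, 2]
Peg 2: [5, 3]

After move 4 (1->2):
Peg 0: [1]
Peg 1: [6, 4]
Peg 2: [5, 3, 2]

After move 5 (0->1):
Peg 0: []
Peg 1: [6, 4, 1]
Peg 2: [5, 3, 2]

After move 6 (1->0):
Peg 0: [1]
Peg 1: [6, 4]
Peg 2: [5, 3, 2]

Answer: Peg 0: [1]
Peg 1: [6, 4]
Peg 2: [5, 3, 2]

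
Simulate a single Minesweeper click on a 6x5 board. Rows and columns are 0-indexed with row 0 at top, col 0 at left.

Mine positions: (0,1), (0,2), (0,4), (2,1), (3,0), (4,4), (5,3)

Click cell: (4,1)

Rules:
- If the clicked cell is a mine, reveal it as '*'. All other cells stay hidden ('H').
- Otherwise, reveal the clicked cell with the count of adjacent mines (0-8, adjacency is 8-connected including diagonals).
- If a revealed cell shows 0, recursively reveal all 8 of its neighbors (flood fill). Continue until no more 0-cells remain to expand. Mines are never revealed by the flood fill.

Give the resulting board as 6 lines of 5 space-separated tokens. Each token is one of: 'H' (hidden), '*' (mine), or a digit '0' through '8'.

H H H H H
H H H H H
H H H H H
H H H H H
H 1 H H H
H H H H H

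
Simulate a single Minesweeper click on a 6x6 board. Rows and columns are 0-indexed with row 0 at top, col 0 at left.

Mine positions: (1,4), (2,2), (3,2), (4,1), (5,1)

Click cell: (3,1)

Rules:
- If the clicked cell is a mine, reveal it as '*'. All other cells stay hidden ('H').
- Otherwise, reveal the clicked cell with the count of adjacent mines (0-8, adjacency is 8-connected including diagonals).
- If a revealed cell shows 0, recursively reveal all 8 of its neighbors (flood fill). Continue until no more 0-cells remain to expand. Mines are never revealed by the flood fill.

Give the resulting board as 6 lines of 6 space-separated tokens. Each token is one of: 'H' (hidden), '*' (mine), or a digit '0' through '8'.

H H H H H H
H H H H H H
H H H H H H
H 3 H H H H
H H H H H H
H H H H H H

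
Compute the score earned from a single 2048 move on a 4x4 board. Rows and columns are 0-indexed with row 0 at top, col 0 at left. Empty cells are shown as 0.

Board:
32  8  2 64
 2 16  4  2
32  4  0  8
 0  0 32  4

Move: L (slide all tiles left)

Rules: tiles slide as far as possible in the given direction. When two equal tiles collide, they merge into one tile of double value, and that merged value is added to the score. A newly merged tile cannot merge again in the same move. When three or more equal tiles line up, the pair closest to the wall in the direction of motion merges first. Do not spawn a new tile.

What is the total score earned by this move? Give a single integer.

Answer: 0

Derivation:
Slide left:
row 0: [32, 8, 2, 64] -> [32, 8, 2, 64]  score +0 (running 0)
row 1: [2, 16, 4, 2] -> [2, 16, 4, 2]  score +0 (running 0)
row 2: [32, 4, 0, 8] -> [32, 4, 8, 0]  score +0 (running 0)
row 3: [0, 0, 32, 4] -> [32, 4, 0, 0]  score +0 (running 0)
Board after move:
32  8  2 64
 2 16  4  2
32  4  8  0
32  4  0  0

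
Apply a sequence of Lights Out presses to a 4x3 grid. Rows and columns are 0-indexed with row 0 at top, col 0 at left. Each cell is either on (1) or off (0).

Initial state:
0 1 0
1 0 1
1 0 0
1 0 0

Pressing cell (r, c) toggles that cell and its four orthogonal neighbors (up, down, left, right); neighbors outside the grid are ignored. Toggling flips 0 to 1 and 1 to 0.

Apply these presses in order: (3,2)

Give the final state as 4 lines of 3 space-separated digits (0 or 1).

Answer: 0 1 0
1 0 1
1 0 1
1 1 1

Derivation:
After press 1 at (3,2):
0 1 0
1 0 1
1 0 1
1 1 1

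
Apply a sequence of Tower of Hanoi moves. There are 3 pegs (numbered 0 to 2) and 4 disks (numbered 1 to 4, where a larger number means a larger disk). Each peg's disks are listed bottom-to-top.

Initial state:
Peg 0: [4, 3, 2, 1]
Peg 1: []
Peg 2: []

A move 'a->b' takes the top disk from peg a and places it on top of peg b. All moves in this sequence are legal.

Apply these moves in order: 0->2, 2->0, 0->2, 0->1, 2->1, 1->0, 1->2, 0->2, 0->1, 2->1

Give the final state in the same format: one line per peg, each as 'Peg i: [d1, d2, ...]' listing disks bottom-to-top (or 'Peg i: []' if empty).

After move 1 (0->2):
Peg 0: [4, 3, 2]
Peg 1: []
Peg 2: [1]

After move 2 (2->0):
Peg 0: [4, 3, 2, 1]
Peg 1: []
Peg 2: []

After move 3 (0->2):
Peg 0: [4, 3, 2]
Peg 1: []
Peg 2: [1]

After move 4 (0->1):
Peg 0: [4, 3]
Peg 1: [2]
Peg 2: [1]

After move 5 (2->1):
Peg 0: [4, 3]
Peg 1: [2, 1]
Peg 2: []

After move 6 (1->0):
Peg 0: [4, 3, 1]
Peg 1: [2]
Peg 2: []

After move 7 (1->2):
Peg 0: [4, 3, 1]
Peg 1: []
Peg 2: [2]

After move 8 (0->2):
Peg 0: [4, 3]
Peg 1: []
Peg 2: [2, 1]

After move 9 (0->1):
Peg 0: [4]
Peg 1: [3]
Peg 2: [2, 1]

After move 10 (2->1):
Peg 0: [4]
Peg 1: [3, 1]
Peg 2: [2]

Answer: Peg 0: [4]
Peg 1: [3, 1]
Peg 2: [2]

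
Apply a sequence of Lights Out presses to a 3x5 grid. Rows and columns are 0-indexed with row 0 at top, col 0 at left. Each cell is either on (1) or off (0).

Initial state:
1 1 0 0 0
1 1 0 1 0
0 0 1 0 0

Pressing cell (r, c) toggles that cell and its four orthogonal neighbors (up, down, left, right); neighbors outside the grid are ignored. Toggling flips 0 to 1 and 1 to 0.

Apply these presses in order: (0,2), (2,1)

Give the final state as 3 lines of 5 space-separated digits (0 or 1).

After press 1 at (0,2):
1 0 1 1 0
1 1 1 1 0
0 0 1 0 0

After press 2 at (2,1):
1 0 1 1 0
1 0 1 1 0
1 1 0 0 0

Answer: 1 0 1 1 0
1 0 1 1 0
1 1 0 0 0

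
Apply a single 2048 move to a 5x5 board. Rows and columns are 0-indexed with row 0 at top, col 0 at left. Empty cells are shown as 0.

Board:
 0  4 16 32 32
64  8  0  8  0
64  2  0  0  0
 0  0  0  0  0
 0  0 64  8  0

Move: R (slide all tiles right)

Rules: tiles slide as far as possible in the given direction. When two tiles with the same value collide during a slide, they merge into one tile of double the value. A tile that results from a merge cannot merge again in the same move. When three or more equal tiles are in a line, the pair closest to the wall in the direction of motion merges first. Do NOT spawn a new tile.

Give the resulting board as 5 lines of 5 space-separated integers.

Answer:  0  0  4 16 64
 0  0  0 64 16
 0  0  0 64  2
 0  0  0  0  0
 0  0  0 64  8

Derivation:
Slide right:
row 0: [0, 4, 16, 32, 32] -> [0, 0, 4, 16, 64]
row 1: [64, 8, 0, 8, 0] -> [0, 0, 0, 64, 16]
row 2: [64, 2, 0, 0, 0] -> [0, 0, 0, 64, 2]
row 3: [0, 0, 0, 0, 0] -> [0, 0, 0, 0, 0]
row 4: [0, 0, 64, 8, 0] -> [0, 0, 0, 64, 8]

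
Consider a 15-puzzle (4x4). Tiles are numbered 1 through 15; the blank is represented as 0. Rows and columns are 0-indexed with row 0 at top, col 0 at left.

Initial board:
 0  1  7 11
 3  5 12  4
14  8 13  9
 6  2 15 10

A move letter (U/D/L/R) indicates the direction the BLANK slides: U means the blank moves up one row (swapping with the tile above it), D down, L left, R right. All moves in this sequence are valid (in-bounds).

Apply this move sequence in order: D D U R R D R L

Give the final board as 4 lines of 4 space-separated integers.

After move 1 (D):
 3  1  7 11
 0  5 12  4
14  8 13  9
 6  2 15 10

After move 2 (D):
 3  1  7 11
14  5 12  4
 0  8 13  9
 6  2 15 10

After move 3 (U):
 3  1  7 11
 0  5 12  4
14  8 13  9
 6  2 15 10

After move 4 (R):
 3  1  7 11
 5  0 12  4
14  8 13  9
 6  2 15 10

After move 5 (R):
 3  1  7 11
 5 12  0  4
14  8 13  9
 6  2 15 10

After move 6 (D):
 3  1  7 11
 5 12 13  4
14  8  0  9
 6  2 15 10

After move 7 (R):
 3  1  7 11
 5 12 13  4
14  8  9  0
 6  2 15 10

After move 8 (L):
 3  1  7 11
 5 12 13  4
14  8  0  9
 6  2 15 10

Answer:  3  1  7 11
 5 12 13  4
14  8  0  9
 6  2 15 10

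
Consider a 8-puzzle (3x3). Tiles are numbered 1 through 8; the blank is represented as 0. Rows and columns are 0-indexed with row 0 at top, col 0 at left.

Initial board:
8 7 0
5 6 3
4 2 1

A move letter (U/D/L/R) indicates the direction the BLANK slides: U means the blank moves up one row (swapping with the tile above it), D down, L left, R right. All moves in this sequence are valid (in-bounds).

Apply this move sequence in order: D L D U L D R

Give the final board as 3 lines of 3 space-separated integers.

After move 1 (D):
8 7 3
5 6 0
4 2 1

After move 2 (L):
8 7 3
5 0 6
4 2 1

After move 3 (D):
8 7 3
5 2 6
4 0 1

After move 4 (U):
8 7 3
5 0 6
4 2 1

After move 5 (L):
8 7 3
0 5 6
4 2 1

After move 6 (D):
8 7 3
4 5 6
0 2 1

After move 7 (R):
8 7 3
4 5 6
2 0 1

Answer: 8 7 3
4 5 6
2 0 1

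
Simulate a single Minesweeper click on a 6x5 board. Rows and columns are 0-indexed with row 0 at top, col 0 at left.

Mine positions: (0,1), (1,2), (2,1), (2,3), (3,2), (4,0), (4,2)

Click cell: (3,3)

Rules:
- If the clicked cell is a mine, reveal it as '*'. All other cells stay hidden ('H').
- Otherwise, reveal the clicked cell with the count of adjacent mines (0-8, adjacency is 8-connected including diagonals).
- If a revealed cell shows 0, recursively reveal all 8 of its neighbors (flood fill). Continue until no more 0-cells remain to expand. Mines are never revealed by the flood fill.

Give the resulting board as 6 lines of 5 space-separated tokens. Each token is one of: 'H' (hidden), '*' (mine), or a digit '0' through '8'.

H H H H H
H H H H H
H H H H H
H H H 3 H
H H H H H
H H H H H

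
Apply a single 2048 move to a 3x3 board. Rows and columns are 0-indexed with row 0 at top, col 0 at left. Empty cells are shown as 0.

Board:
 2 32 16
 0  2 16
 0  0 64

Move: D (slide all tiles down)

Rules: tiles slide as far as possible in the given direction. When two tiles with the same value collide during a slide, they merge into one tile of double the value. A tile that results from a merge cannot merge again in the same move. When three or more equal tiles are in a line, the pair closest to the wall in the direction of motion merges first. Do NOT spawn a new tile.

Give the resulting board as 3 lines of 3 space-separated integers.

Answer:  0  0  0
 0 32 32
 2  2 64

Derivation:
Slide down:
col 0: [2, 0, 0] -> [0, 0, 2]
col 1: [32, 2, 0] -> [0, 32, 2]
col 2: [16, 16, 64] -> [0, 32, 64]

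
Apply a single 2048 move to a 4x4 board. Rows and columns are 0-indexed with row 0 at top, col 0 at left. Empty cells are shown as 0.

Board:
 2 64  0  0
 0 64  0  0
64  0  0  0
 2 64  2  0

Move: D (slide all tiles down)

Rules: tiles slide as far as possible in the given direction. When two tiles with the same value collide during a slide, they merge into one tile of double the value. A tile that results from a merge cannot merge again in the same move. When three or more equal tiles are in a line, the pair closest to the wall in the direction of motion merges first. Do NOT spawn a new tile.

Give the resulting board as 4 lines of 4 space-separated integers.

Answer:   0   0   0   0
  2   0   0   0
 64  64   0   0
  2 128   2   0

Derivation:
Slide down:
col 0: [2, 0, 64, 2] -> [0, 2, 64, 2]
col 1: [64, 64, 0, 64] -> [0, 0, 64, 128]
col 2: [0, 0, 0, 2] -> [0, 0, 0, 2]
col 3: [0, 0, 0, 0] -> [0, 0, 0, 0]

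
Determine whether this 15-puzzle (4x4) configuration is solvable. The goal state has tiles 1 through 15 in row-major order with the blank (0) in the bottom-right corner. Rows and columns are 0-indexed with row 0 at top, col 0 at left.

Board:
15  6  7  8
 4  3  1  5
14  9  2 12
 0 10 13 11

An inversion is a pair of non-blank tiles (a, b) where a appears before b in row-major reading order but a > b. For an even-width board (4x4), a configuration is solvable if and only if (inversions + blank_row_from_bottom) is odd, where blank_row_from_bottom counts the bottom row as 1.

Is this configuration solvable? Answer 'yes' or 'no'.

Answer: no

Derivation:
Inversions: 45
Blank is in row 3 (0-indexed from top), which is row 1 counting from the bottom (bottom = 1).
45 + 1 = 46, which is even, so the puzzle is not solvable.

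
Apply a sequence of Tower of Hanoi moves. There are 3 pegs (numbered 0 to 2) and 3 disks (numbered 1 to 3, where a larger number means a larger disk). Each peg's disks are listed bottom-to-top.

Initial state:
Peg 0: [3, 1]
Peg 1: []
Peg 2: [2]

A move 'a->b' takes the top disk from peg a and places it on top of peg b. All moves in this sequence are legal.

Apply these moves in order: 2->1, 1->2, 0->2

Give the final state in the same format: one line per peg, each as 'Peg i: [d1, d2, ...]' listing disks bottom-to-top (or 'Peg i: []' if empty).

Answer: Peg 0: [3]
Peg 1: []
Peg 2: [2, 1]

Derivation:
After move 1 (2->1):
Peg 0: [3, 1]
Peg 1: [2]
Peg 2: []

After move 2 (1->2):
Peg 0: [3, 1]
Peg 1: []
Peg 2: [2]

After move 3 (0->2):
Peg 0: [3]
Peg 1: []
Peg 2: [2, 1]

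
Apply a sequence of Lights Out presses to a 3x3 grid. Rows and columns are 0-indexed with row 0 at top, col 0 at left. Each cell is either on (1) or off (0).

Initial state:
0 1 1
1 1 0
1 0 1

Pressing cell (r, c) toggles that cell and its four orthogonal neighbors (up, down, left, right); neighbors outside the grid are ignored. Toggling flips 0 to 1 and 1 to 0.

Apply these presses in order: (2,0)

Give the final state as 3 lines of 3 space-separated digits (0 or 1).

Answer: 0 1 1
0 1 0
0 1 1

Derivation:
After press 1 at (2,0):
0 1 1
0 1 0
0 1 1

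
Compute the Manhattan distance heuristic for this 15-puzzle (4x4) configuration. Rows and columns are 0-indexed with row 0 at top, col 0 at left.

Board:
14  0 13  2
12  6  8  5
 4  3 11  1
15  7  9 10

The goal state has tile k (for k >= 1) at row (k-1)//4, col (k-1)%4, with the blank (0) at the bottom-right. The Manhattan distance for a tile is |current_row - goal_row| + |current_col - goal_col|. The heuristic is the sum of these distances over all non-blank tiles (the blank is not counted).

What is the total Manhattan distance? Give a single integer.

Answer: 43

Derivation:
Tile 14: (0,0)->(3,1) = 4
Tile 13: (0,2)->(3,0) = 5
Tile 2: (0,3)->(0,1) = 2
Tile 12: (1,0)->(2,3) = 4
Tile 6: (1,1)->(1,1) = 0
Tile 8: (1,2)->(1,3) = 1
Tile 5: (1,3)->(1,0) = 3
Tile 4: (2,0)->(0,3) = 5
Tile 3: (2,1)->(0,2) = 3
Tile 11: (2,2)->(2,2) = 0
Tile 1: (2,3)->(0,0) = 5
Tile 15: (3,0)->(3,2) = 2
Tile 7: (3,1)->(1,2) = 3
Tile 9: (3,2)->(2,0) = 3
Tile 10: (3,3)->(2,1) = 3
Sum: 4 + 5 + 2 + 4 + 0 + 1 + 3 + 5 + 3 + 0 + 5 + 2 + 3 + 3 + 3 = 43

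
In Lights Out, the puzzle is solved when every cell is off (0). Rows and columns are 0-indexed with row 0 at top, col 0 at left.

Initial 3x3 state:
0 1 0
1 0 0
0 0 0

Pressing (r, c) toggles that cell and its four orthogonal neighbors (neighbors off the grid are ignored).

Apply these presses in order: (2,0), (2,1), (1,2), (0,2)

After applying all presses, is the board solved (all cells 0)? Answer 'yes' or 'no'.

Answer: yes

Derivation:
After press 1 at (2,0):
0 1 0
0 0 0
1 1 0

After press 2 at (2,1):
0 1 0
0 1 0
0 0 1

After press 3 at (1,2):
0 1 1
0 0 1
0 0 0

After press 4 at (0,2):
0 0 0
0 0 0
0 0 0

Lights still on: 0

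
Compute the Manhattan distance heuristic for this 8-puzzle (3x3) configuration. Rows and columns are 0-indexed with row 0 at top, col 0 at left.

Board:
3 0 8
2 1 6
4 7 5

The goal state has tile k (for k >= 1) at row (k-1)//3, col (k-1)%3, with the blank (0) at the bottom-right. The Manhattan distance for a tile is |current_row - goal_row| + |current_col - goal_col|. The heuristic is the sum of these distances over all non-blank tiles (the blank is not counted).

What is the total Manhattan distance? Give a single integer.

Answer: 13

Derivation:
Tile 3: (0,0)->(0,2) = 2
Tile 8: (0,2)->(2,1) = 3
Tile 2: (1,0)->(0,1) = 2
Tile 1: (1,1)->(0,0) = 2
Tile 6: (1,2)->(1,2) = 0
Tile 4: (2,0)->(1,0) = 1
Tile 7: (2,1)->(2,0) = 1
Tile 5: (2,2)->(1,1) = 2
Sum: 2 + 3 + 2 + 2 + 0 + 1 + 1 + 2 = 13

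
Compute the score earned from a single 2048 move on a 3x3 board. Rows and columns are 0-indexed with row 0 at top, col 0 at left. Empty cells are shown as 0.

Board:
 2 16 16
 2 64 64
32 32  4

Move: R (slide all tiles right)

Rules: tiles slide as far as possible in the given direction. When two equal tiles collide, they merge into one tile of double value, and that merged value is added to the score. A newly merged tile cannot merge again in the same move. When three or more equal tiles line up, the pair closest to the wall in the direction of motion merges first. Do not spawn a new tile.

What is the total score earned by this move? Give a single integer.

Slide right:
row 0: [2, 16, 16] -> [0, 2, 32]  score +32 (running 32)
row 1: [2, 64, 64] -> [0, 2, 128]  score +128 (running 160)
row 2: [32, 32, 4] -> [0, 64, 4]  score +64 (running 224)
Board after move:
  0   2  32
  0   2 128
  0  64   4

Answer: 224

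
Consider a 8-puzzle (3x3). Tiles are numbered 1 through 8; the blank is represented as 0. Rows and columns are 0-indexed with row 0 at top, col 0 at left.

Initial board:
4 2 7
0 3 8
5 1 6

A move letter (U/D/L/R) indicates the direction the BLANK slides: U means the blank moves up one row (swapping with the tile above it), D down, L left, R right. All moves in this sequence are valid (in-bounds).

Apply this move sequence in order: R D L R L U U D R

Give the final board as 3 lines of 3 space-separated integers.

Answer: 4 2 7
1 0 8
3 5 6

Derivation:
After move 1 (R):
4 2 7
3 0 8
5 1 6

After move 2 (D):
4 2 7
3 1 8
5 0 6

After move 3 (L):
4 2 7
3 1 8
0 5 6

After move 4 (R):
4 2 7
3 1 8
5 0 6

After move 5 (L):
4 2 7
3 1 8
0 5 6

After move 6 (U):
4 2 7
0 1 8
3 5 6

After move 7 (U):
0 2 7
4 1 8
3 5 6

After move 8 (D):
4 2 7
0 1 8
3 5 6

After move 9 (R):
4 2 7
1 0 8
3 5 6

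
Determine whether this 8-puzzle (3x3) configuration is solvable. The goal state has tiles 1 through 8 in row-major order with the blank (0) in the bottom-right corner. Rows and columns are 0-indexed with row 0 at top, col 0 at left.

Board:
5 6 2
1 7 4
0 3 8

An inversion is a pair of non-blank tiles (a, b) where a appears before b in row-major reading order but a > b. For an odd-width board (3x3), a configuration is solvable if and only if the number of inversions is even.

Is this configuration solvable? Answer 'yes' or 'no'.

Answer: yes

Derivation:
Inversions (pairs i<j in row-major order where tile[i] > tile[j] > 0): 12
12 is even, so the puzzle is solvable.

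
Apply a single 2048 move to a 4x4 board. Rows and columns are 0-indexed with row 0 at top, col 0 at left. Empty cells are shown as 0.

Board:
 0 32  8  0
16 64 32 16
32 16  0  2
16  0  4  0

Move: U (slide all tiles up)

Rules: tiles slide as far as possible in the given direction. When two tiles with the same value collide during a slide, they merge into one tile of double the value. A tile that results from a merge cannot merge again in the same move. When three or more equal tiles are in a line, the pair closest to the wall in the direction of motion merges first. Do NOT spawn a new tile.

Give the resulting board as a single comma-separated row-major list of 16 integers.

Slide up:
col 0: [0, 16, 32, 16] -> [16, 32, 16, 0]
col 1: [32, 64, 16, 0] -> [32, 64, 16, 0]
col 2: [8, 32, 0, 4] -> [8, 32, 4, 0]
col 3: [0, 16, 2, 0] -> [16, 2, 0, 0]

Answer: 16, 32, 8, 16, 32, 64, 32, 2, 16, 16, 4, 0, 0, 0, 0, 0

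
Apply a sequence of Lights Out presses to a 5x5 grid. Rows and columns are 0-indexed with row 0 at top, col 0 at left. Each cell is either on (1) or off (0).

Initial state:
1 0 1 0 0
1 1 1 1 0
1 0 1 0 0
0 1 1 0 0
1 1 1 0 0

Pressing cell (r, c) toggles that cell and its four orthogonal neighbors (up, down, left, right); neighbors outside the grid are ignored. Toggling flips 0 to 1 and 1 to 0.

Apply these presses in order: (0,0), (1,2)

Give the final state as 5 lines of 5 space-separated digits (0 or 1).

Answer: 0 1 0 0 0
0 0 0 0 0
1 0 0 0 0
0 1 1 0 0
1 1 1 0 0

Derivation:
After press 1 at (0,0):
0 1 1 0 0
0 1 1 1 0
1 0 1 0 0
0 1 1 0 0
1 1 1 0 0

After press 2 at (1,2):
0 1 0 0 0
0 0 0 0 0
1 0 0 0 0
0 1 1 0 0
1 1 1 0 0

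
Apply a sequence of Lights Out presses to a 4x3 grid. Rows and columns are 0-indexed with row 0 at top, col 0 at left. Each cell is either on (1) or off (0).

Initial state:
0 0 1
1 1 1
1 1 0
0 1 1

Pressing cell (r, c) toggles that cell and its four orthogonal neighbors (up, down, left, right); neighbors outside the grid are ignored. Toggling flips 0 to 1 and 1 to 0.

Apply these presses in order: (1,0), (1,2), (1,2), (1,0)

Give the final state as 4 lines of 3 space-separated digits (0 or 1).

After press 1 at (1,0):
1 0 1
0 0 1
0 1 0
0 1 1

After press 2 at (1,2):
1 0 0
0 1 0
0 1 1
0 1 1

After press 3 at (1,2):
1 0 1
0 0 1
0 1 0
0 1 1

After press 4 at (1,0):
0 0 1
1 1 1
1 1 0
0 1 1

Answer: 0 0 1
1 1 1
1 1 0
0 1 1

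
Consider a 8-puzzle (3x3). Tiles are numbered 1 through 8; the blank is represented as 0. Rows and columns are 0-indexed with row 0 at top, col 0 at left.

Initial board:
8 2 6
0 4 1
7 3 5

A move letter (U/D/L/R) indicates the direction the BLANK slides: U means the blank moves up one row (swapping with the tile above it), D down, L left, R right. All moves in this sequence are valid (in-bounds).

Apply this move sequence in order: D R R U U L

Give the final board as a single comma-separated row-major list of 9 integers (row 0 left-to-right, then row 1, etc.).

After move 1 (D):
8 2 6
7 4 1
0 3 5

After move 2 (R):
8 2 6
7 4 1
3 0 5

After move 3 (R):
8 2 6
7 4 1
3 5 0

After move 4 (U):
8 2 6
7 4 0
3 5 1

After move 5 (U):
8 2 0
7 4 6
3 5 1

After move 6 (L):
8 0 2
7 4 6
3 5 1

Answer: 8, 0, 2, 7, 4, 6, 3, 5, 1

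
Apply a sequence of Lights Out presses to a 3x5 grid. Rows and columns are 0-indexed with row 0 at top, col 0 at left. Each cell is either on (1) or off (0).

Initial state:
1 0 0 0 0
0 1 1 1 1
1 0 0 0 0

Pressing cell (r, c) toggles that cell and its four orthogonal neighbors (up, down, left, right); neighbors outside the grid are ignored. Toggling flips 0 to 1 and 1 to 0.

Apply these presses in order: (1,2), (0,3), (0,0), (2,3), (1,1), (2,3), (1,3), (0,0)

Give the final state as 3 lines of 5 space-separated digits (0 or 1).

Answer: 1 1 0 0 1
1 1 0 0 0
1 1 1 1 0

Derivation:
After press 1 at (1,2):
1 0 1 0 0
0 0 0 0 1
1 0 1 0 0

After press 2 at (0,3):
1 0 0 1 1
0 0 0 1 1
1 0 1 0 0

After press 3 at (0,0):
0 1 0 1 1
1 0 0 1 1
1 0 1 0 0

After press 4 at (2,3):
0 1 0 1 1
1 0 0 0 1
1 0 0 1 1

After press 5 at (1,1):
0 0 0 1 1
0 1 1 0 1
1 1 0 1 1

After press 6 at (2,3):
0 0 0 1 1
0 1 1 1 1
1 1 1 0 0

After press 7 at (1,3):
0 0 0 0 1
0 1 0 0 0
1 1 1 1 0

After press 8 at (0,0):
1 1 0 0 1
1 1 0 0 0
1 1 1 1 0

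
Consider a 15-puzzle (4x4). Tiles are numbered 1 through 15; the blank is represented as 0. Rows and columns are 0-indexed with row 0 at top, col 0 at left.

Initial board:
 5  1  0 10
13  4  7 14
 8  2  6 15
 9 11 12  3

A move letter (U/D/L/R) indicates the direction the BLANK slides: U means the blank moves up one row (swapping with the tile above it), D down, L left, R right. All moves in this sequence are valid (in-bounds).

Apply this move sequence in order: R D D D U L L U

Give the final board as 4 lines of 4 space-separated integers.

Answer:  5  1 10 14
13  0  7 15
 8  4  2  6
 9 11 12  3

Derivation:
After move 1 (R):
 5  1 10  0
13  4  7 14
 8  2  6 15
 9 11 12  3

After move 2 (D):
 5  1 10 14
13  4  7  0
 8  2  6 15
 9 11 12  3

After move 3 (D):
 5  1 10 14
13  4  7 15
 8  2  6  0
 9 11 12  3

After move 4 (D):
 5  1 10 14
13  4  7 15
 8  2  6  3
 9 11 12  0

After move 5 (U):
 5  1 10 14
13  4  7 15
 8  2  6  0
 9 11 12  3

After move 6 (L):
 5  1 10 14
13  4  7 15
 8  2  0  6
 9 11 12  3

After move 7 (L):
 5  1 10 14
13  4  7 15
 8  0  2  6
 9 11 12  3

After move 8 (U):
 5  1 10 14
13  0  7 15
 8  4  2  6
 9 11 12  3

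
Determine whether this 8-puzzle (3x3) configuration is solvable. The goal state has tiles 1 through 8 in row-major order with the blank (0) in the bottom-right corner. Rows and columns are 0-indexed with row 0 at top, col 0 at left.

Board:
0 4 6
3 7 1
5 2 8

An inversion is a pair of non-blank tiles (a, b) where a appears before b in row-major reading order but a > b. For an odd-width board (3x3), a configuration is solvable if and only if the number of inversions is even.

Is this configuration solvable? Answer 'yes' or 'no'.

Inversions (pairs i<j in row-major order where tile[i] > tile[j] > 0): 13
13 is odd, so the puzzle is not solvable.

Answer: no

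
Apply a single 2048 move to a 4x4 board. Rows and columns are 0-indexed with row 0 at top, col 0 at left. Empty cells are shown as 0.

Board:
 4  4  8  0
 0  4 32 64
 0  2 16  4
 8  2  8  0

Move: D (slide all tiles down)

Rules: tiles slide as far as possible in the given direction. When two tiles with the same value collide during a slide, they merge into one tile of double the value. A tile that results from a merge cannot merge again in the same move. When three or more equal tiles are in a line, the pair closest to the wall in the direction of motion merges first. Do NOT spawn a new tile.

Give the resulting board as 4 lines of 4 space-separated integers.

Answer:  0  0  8  0
 0  0 32  0
 4  8 16 64
 8  4  8  4

Derivation:
Slide down:
col 0: [4, 0, 0, 8] -> [0, 0, 4, 8]
col 1: [4, 4, 2, 2] -> [0, 0, 8, 4]
col 2: [8, 32, 16, 8] -> [8, 32, 16, 8]
col 3: [0, 64, 4, 0] -> [0, 0, 64, 4]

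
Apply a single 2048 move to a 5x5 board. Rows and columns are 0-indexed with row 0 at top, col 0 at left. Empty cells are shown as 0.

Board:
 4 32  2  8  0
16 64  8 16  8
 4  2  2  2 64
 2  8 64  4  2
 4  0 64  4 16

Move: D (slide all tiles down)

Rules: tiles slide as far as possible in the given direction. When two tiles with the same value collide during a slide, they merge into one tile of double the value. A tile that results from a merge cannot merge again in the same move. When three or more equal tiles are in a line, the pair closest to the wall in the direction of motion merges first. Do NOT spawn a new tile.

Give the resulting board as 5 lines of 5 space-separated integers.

Slide down:
col 0: [4, 16, 4, 2, 4] -> [4, 16, 4, 2, 4]
col 1: [32, 64, 2, 8, 0] -> [0, 32, 64, 2, 8]
col 2: [2, 8, 2, 64, 64] -> [0, 2, 8, 2, 128]
col 3: [8, 16, 2, 4, 4] -> [0, 8, 16, 2, 8]
col 4: [0, 8, 64, 2, 16] -> [0, 8, 64, 2, 16]

Answer:   4   0   0   0   0
 16  32   2   8   8
  4  64   8  16  64
  2   2   2   2   2
  4   8 128   8  16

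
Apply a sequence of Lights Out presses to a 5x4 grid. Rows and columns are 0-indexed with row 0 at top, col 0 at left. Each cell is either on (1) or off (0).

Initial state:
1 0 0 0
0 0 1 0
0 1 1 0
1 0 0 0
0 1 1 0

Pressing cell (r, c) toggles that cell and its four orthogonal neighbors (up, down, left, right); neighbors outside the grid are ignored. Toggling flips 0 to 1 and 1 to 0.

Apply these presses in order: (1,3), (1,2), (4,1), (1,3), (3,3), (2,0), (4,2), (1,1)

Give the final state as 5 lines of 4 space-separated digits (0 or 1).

After press 1 at (1,3):
1 0 0 1
0 0 0 1
0 1 1 1
1 0 0 0
0 1 1 0

After press 2 at (1,2):
1 0 1 1
0 1 1 0
0 1 0 1
1 0 0 0
0 1 1 0

After press 3 at (4,1):
1 0 1 1
0 1 1 0
0 1 0 1
1 1 0 0
1 0 0 0

After press 4 at (1,3):
1 0 1 0
0 1 0 1
0 1 0 0
1 1 0 0
1 0 0 0

After press 5 at (3,3):
1 0 1 0
0 1 0 1
0 1 0 1
1 1 1 1
1 0 0 1

After press 6 at (2,0):
1 0 1 0
1 1 0 1
1 0 0 1
0 1 1 1
1 0 0 1

After press 7 at (4,2):
1 0 1 0
1 1 0 1
1 0 0 1
0 1 0 1
1 1 1 0

After press 8 at (1,1):
1 1 1 0
0 0 1 1
1 1 0 1
0 1 0 1
1 1 1 0

Answer: 1 1 1 0
0 0 1 1
1 1 0 1
0 1 0 1
1 1 1 0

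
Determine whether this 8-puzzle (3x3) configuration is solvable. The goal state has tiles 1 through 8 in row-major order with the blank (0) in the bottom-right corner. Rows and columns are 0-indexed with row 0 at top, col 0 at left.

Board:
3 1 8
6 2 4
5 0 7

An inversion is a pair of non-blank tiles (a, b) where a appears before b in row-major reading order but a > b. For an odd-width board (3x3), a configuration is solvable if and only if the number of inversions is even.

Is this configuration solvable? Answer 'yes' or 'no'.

Inversions (pairs i<j in row-major order where tile[i] > tile[j] > 0): 10
10 is even, so the puzzle is solvable.

Answer: yes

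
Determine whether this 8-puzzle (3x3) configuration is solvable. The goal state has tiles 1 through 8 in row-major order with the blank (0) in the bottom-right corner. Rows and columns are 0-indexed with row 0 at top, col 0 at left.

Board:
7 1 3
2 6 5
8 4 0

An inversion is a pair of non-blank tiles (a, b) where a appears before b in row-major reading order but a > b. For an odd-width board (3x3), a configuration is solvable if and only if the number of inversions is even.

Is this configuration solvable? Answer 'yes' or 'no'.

Inversions (pairs i<j in row-major order where tile[i] > tile[j] > 0): 11
11 is odd, so the puzzle is not solvable.

Answer: no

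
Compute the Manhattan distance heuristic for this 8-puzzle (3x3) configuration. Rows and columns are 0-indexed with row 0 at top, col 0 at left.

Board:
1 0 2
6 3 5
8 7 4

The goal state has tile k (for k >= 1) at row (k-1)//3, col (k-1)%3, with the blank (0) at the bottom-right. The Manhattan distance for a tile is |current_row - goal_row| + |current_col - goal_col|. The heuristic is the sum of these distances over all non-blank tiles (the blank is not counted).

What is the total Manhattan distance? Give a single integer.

Tile 1: at (0,0), goal (0,0), distance |0-0|+|0-0| = 0
Tile 2: at (0,2), goal (0,1), distance |0-0|+|2-1| = 1
Tile 6: at (1,0), goal (1,2), distance |1-1|+|0-2| = 2
Tile 3: at (1,1), goal (0,2), distance |1-0|+|1-2| = 2
Tile 5: at (1,2), goal (1,1), distance |1-1|+|2-1| = 1
Tile 8: at (2,0), goal (2,1), distance |2-2|+|0-1| = 1
Tile 7: at (2,1), goal (2,0), distance |2-2|+|1-0| = 1
Tile 4: at (2,2), goal (1,0), distance |2-1|+|2-0| = 3
Sum: 0 + 1 + 2 + 2 + 1 + 1 + 1 + 3 = 11

Answer: 11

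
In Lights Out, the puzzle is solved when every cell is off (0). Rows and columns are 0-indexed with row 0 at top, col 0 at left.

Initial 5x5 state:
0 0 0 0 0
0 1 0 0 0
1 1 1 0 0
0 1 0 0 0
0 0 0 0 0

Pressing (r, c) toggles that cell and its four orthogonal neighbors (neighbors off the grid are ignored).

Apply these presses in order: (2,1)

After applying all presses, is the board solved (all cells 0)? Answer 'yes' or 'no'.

Answer: yes

Derivation:
After press 1 at (2,1):
0 0 0 0 0
0 0 0 0 0
0 0 0 0 0
0 0 0 0 0
0 0 0 0 0

Lights still on: 0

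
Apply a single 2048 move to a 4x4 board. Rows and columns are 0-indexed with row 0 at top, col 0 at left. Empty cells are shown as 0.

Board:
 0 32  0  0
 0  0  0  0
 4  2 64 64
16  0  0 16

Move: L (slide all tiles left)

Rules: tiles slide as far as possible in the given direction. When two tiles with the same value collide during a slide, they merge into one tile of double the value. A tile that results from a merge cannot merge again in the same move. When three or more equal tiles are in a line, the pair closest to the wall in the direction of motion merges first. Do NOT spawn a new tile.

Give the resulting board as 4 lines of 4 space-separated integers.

Slide left:
row 0: [0, 32, 0, 0] -> [32, 0, 0, 0]
row 1: [0, 0, 0, 0] -> [0, 0, 0, 0]
row 2: [4, 2, 64, 64] -> [4, 2, 128, 0]
row 3: [16, 0, 0, 16] -> [32, 0, 0, 0]

Answer:  32   0   0   0
  0   0   0   0
  4   2 128   0
 32   0   0   0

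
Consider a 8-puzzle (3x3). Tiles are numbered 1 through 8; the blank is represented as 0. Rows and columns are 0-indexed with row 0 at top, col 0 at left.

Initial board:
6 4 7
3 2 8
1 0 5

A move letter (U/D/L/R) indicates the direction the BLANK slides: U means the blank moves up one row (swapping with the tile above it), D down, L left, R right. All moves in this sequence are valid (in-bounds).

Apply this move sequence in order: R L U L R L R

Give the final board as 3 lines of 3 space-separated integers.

After move 1 (R):
6 4 7
3 2 8
1 5 0

After move 2 (L):
6 4 7
3 2 8
1 0 5

After move 3 (U):
6 4 7
3 0 8
1 2 5

After move 4 (L):
6 4 7
0 3 8
1 2 5

After move 5 (R):
6 4 7
3 0 8
1 2 5

After move 6 (L):
6 4 7
0 3 8
1 2 5

After move 7 (R):
6 4 7
3 0 8
1 2 5

Answer: 6 4 7
3 0 8
1 2 5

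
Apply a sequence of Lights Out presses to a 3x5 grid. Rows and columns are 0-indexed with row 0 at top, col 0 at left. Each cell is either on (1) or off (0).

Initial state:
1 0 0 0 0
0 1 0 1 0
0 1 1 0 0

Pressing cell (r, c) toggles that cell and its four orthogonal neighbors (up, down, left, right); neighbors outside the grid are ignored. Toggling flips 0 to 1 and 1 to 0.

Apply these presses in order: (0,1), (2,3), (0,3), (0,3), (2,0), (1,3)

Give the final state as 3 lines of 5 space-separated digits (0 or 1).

Answer: 0 1 1 1 0
1 0 1 1 1
1 0 0 0 1

Derivation:
After press 1 at (0,1):
0 1 1 0 0
0 0 0 1 0
0 1 1 0 0

After press 2 at (2,3):
0 1 1 0 0
0 0 0 0 0
0 1 0 1 1

After press 3 at (0,3):
0 1 0 1 1
0 0 0 1 0
0 1 0 1 1

After press 4 at (0,3):
0 1 1 0 0
0 0 0 0 0
0 1 0 1 1

After press 5 at (2,0):
0 1 1 0 0
1 0 0 0 0
1 0 0 1 1

After press 6 at (1,3):
0 1 1 1 0
1 0 1 1 1
1 0 0 0 1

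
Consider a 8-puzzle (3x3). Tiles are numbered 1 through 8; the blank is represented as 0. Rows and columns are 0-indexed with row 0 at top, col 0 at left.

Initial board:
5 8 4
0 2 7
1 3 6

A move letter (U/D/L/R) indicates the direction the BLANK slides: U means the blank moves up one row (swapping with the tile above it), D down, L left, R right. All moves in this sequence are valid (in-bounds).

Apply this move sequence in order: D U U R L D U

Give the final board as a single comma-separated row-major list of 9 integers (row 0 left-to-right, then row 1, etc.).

Answer: 0, 8, 4, 5, 2, 7, 1, 3, 6

Derivation:
After move 1 (D):
5 8 4
1 2 7
0 3 6

After move 2 (U):
5 8 4
0 2 7
1 3 6

After move 3 (U):
0 8 4
5 2 7
1 3 6

After move 4 (R):
8 0 4
5 2 7
1 3 6

After move 5 (L):
0 8 4
5 2 7
1 3 6

After move 6 (D):
5 8 4
0 2 7
1 3 6

After move 7 (U):
0 8 4
5 2 7
1 3 6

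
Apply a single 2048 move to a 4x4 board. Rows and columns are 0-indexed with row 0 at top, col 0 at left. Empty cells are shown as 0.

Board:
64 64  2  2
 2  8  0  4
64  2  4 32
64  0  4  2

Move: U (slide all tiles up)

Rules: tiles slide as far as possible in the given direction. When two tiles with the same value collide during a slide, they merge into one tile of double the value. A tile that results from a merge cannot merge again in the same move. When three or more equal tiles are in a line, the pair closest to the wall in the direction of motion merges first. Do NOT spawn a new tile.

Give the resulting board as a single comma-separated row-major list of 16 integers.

Slide up:
col 0: [64, 2, 64, 64] -> [64, 2, 128, 0]
col 1: [64, 8, 2, 0] -> [64, 8, 2, 0]
col 2: [2, 0, 4, 4] -> [2, 8, 0, 0]
col 3: [2, 4, 32, 2] -> [2, 4, 32, 2]

Answer: 64, 64, 2, 2, 2, 8, 8, 4, 128, 2, 0, 32, 0, 0, 0, 2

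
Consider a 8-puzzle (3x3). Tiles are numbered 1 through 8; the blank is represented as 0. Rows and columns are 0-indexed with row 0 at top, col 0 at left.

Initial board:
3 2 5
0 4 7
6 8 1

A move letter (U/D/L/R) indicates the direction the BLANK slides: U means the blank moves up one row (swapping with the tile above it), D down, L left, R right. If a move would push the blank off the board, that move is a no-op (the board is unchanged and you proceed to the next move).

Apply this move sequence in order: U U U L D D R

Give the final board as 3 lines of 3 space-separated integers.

After move 1 (U):
0 2 5
3 4 7
6 8 1

After move 2 (U):
0 2 5
3 4 7
6 8 1

After move 3 (U):
0 2 5
3 4 7
6 8 1

After move 4 (L):
0 2 5
3 4 7
6 8 1

After move 5 (D):
3 2 5
0 4 7
6 8 1

After move 6 (D):
3 2 5
6 4 7
0 8 1

After move 7 (R):
3 2 5
6 4 7
8 0 1

Answer: 3 2 5
6 4 7
8 0 1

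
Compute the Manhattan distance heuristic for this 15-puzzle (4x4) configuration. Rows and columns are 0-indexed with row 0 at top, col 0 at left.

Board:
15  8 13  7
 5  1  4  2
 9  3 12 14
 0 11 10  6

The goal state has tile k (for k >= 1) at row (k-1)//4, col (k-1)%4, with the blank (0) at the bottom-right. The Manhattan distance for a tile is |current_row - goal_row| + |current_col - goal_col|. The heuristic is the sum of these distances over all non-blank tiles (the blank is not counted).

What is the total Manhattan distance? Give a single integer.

Tile 15: (0,0)->(3,2) = 5
Tile 8: (0,1)->(1,3) = 3
Tile 13: (0,2)->(3,0) = 5
Tile 7: (0,3)->(1,2) = 2
Tile 5: (1,0)->(1,0) = 0
Tile 1: (1,1)->(0,0) = 2
Tile 4: (1,2)->(0,3) = 2
Tile 2: (1,3)->(0,1) = 3
Tile 9: (2,0)->(2,0) = 0
Tile 3: (2,1)->(0,2) = 3
Tile 12: (2,2)->(2,3) = 1
Tile 14: (2,3)->(3,1) = 3
Tile 11: (3,1)->(2,2) = 2
Tile 10: (3,2)->(2,1) = 2
Tile 6: (3,3)->(1,1) = 4
Sum: 5 + 3 + 5 + 2 + 0 + 2 + 2 + 3 + 0 + 3 + 1 + 3 + 2 + 2 + 4 = 37

Answer: 37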